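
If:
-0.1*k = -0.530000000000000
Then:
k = 5.30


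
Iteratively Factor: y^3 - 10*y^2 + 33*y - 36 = (y - 3)*(y^2 - 7*y + 12) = (y - 4)*(y - 3)*(y - 3)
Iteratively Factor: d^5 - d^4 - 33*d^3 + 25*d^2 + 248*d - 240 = (d - 1)*(d^4 - 33*d^2 - 8*d + 240) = (d - 3)*(d - 1)*(d^3 + 3*d^2 - 24*d - 80) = (d - 3)*(d - 1)*(d + 4)*(d^2 - d - 20) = (d - 5)*(d - 3)*(d - 1)*(d + 4)*(d + 4)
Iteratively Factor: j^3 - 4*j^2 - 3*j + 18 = (j - 3)*(j^2 - j - 6) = (j - 3)*(j + 2)*(j - 3)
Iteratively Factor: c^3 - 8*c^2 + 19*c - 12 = (c - 1)*(c^2 - 7*c + 12) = (c - 4)*(c - 1)*(c - 3)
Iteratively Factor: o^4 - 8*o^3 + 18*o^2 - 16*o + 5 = (o - 1)*(o^3 - 7*o^2 + 11*o - 5) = (o - 1)^2*(o^2 - 6*o + 5) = (o - 1)^3*(o - 5)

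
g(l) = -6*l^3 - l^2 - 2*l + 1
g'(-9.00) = -1442.00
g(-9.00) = 4312.00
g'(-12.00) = -2570.00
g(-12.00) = 10249.00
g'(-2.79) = -136.53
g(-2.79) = 129.10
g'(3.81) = -270.91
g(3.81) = -352.97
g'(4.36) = -352.89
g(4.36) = -524.02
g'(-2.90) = -147.58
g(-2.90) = 144.72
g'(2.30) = -101.82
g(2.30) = -81.89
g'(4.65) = -400.50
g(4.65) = -633.19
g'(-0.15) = -2.10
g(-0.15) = 1.30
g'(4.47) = -370.60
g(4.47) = -563.81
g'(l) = -18*l^2 - 2*l - 2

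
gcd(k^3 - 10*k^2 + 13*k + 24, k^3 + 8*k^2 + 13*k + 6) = k + 1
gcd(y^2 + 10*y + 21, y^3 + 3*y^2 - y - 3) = y + 3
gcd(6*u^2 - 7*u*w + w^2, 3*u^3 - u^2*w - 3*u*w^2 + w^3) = u - w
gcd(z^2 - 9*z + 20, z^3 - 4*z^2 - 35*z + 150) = z - 5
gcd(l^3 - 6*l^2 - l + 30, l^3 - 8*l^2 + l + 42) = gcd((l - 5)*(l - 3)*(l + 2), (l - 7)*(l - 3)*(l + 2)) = l^2 - l - 6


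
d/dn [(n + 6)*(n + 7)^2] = (n + 7)*(3*n + 19)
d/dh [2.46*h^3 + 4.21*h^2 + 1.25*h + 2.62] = 7.38*h^2 + 8.42*h + 1.25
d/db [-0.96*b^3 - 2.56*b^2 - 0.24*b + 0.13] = -2.88*b^2 - 5.12*b - 0.24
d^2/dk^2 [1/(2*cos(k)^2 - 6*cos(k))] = (-(1 - cos(2*k))^2 - 45*cos(k)/4 - 11*cos(2*k)/2 + 9*cos(3*k)/4 + 33/2)/(2*(cos(k) - 3)^3*cos(k)^3)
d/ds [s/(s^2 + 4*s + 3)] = (3 - s^2)/(s^4 + 8*s^3 + 22*s^2 + 24*s + 9)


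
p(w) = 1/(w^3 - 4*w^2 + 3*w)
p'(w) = (-3*w^2 + 8*w - 3)/(w^3 - 4*w^2 + 3*w)^2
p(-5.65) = -0.00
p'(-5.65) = -0.00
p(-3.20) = -0.01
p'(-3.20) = -0.01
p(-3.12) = -0.01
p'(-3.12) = -0.01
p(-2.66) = -0.02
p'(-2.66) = -0.01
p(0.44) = 1.59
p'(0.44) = -0.15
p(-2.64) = -0.02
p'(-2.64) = -0.02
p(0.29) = 1.79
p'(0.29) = -2.99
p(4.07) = 0.07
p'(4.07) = -0.11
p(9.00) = 0.00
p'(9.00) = 0.00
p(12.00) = 0.00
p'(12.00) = 0.00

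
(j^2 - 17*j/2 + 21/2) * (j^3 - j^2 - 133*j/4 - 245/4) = j^5 - 19*j^4/2 - 57*j^3/4 + 1687*j^2/8 + 343*j/2 - 5145/8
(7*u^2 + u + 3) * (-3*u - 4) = -21*u^3 - 31*u^2 - 13*u - 12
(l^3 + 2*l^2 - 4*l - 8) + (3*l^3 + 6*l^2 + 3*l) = 4*l^3 + 8*l^2 - l - 8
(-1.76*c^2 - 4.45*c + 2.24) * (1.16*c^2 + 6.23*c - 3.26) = -2.0416*c^4 - 16.1268*c^3 - 19.3875*c^2 + 28.4622*c - 7.3024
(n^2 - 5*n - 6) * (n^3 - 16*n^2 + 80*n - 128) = n^5 - 21*n^4 + 154*n^3 - 432*n^2 + 160*n + 768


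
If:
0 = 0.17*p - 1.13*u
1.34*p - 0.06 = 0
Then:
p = 0.04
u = 0.01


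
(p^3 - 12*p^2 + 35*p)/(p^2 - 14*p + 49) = p*(p - 5)/(p - 7)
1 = 1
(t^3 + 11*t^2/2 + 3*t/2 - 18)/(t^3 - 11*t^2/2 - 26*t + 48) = (t + 3)/(t - 8)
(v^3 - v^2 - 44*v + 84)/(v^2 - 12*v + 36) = (v^2 + 5*v - 14)/(v - 6)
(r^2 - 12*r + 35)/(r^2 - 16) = (r^2 - 12*r + 35)/(r^2 - 16)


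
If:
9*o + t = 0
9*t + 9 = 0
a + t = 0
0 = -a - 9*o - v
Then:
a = 1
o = 1/9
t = -1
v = -2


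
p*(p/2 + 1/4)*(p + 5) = p^3/2 + 11*p^2/4 + 5*p/4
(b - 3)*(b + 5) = b^2 + 2*b - 15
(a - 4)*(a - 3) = a^2 - 7*a + 12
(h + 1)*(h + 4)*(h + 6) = h^3 + 11*h^2 + 34*h + 24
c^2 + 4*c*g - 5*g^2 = (c - g)*(c + 5*g)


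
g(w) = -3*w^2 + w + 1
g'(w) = 1 - 6*w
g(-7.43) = -172.04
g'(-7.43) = 45.58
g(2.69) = -18.02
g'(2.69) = -15.14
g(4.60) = -57.88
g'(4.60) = -26.60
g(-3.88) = -48.04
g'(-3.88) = 24.28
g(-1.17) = -4.28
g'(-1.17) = 8.02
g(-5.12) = -82.76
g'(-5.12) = 31.72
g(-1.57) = -7.96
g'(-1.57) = 10.42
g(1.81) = -7.02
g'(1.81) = -9.86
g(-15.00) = -689.00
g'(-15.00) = 91.00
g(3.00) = -23.00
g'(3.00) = -17.00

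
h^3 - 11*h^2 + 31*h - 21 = (h - 7)*(h - 3)*(h - 1)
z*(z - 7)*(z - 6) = z^3 - 13*z^2 + 42*z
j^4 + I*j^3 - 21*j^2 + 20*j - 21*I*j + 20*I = (j - 4)*(j - 1)*(j + 5)*(j + I)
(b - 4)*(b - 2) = b^2 - 6*b + 8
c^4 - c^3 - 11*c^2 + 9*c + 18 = (c - 3)*(c - 2)*(c + 1)*(c + 3)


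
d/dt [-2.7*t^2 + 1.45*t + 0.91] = 1.45 - 5.4*t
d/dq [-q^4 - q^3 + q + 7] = -4*q^3 - 3*q^2 + 1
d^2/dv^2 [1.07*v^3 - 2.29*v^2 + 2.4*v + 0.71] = 6.42*v - 4.58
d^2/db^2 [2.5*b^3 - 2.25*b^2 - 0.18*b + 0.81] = 15.0*b - 4.5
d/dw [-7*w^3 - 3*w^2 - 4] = 3*w*(-7*w - 2)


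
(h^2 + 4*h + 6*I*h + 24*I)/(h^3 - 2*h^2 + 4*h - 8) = (h^2 + h*(4 + 6*I) + 24*I)/(h^3 - 2*h^2 + 4*h - 8)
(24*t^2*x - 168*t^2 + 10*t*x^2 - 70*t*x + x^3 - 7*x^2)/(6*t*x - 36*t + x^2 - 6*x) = (4*t*x - 28*t + x^2 - 7*x)/(x - 6)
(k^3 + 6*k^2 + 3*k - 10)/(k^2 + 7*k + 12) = (k^3 + 6*k^2 + 3*k - 10)/(k^2 + 7*k + 12)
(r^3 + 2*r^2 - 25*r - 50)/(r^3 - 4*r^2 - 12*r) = (r^2 - 25)/(r*(r - 6))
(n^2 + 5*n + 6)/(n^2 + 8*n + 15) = (n + 2)/(n + 5)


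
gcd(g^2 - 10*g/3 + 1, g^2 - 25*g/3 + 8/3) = g - 1/3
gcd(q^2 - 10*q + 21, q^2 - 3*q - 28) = q - 7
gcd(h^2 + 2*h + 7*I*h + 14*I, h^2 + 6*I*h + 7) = h + 7*I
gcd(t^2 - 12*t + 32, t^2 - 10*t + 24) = t - 4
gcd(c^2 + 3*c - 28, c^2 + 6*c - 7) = c + 7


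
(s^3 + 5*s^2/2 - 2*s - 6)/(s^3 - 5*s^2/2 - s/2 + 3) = (s^2 + 4*s + 4)/(s^2 - s - 2)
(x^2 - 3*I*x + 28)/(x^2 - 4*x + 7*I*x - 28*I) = (x^2 - 3*I*x + 28)/(x^2 + x*(-4 + 7*I) - 28*I)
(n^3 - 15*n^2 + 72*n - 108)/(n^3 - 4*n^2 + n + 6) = (n^2 - 12*n + 36)/(n^2 - n - 2)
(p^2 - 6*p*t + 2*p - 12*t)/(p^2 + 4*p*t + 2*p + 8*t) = (p - 6*t)/(p + 4*t)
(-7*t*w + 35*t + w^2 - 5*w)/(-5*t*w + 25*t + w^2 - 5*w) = (7*t - w)/(5*t - w)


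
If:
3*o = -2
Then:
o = -2/3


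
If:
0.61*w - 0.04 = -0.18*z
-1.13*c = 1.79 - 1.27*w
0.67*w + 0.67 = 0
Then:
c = -2.71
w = -1.00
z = 3.61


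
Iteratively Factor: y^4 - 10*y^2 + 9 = (y + 1)*(y^3 - y^2 - 9*y + 9) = (y + 1)*(y + 3)*(y^2 - 4*y + 3) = (y - 1)*(y + 1)*(y + 3)*(y - 3)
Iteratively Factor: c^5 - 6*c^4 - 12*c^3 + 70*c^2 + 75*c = (c)*(c^4 - 6*c^3 - 12*c^2 + 70*c + 75) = c*(c + 1)*(c^3 - 7*c^2 - 5*c + 75) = c*(c - 5)*(c + 1)*(c^2 - 2*c - 15) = c*(c - 5)*(c + 1)*(c + 3)*(c - 5)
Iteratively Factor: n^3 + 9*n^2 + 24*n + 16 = (n + 4)*(n^2 + 5*n + 4) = (n + 1)*(n + 4)*(n + 4)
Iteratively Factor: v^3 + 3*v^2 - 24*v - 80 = (v - 5)*(v^2 + 8*v + 16) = (v - 5)*(v + 4)*(v + 4)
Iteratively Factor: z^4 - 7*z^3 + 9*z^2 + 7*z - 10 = (z - 2)*(z^3 - 5*z^2 - z + 5) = (z - 2)*(z + 1)*(z^2 - 6*z + 5) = (z - 5)*(z - 2)*(z + 1)*(z - 1)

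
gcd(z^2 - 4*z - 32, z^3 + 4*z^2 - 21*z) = 1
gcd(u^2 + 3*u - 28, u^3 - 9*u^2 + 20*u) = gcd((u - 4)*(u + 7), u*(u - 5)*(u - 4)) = u - 4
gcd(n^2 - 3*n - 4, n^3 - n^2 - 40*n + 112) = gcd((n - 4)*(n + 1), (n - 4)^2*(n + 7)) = n - 4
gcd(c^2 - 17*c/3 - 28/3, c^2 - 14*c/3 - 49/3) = c - 7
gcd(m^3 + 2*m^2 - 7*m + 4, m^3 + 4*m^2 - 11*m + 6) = m^2 - 2*m + 1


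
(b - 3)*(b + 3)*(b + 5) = b^3 + 5*b^2 - 9*b - 45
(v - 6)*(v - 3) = v^2 - 9*v + 18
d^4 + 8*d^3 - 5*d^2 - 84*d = d*(d - 3)*(d + 4)*(d + 7)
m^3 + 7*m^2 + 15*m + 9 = (m + 1)*(m + 3)^2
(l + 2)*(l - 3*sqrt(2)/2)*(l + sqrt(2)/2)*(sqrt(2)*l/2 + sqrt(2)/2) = sqrt(2)*l^4/2 - l^3 + 3*sqrt(2)*l^3/2 - 3*l^2 + sqrt(2)*l^2/4 - 9*sqrt(2)*l/4 - 2*l - 3*sqrt(2)/2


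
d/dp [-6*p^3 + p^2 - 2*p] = -18*p^2 + 2*p - 2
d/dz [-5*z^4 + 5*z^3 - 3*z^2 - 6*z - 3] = -20*z^3 + 15*z^2 - 6*z - 6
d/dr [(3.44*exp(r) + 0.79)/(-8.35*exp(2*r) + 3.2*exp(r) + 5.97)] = (28.724*exp(2*r) + 13.193*exp(r) + 18.0088)*exp(r)/(69.7225*exp(4*r) - 53.44*exp(3*r) - 89.459*exp(2*r) + 38.208*exp(r) + 35.6409)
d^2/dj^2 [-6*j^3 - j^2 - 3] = -36*j - 2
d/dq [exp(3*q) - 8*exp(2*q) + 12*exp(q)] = (3*exp(2*q) - 16*exp(q) + 12)*exp(q)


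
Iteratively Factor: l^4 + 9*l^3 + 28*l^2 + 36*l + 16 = (l + 2)*(l^3 + 7*l^2 + 14*l + 8) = (l + 1)*(l + 2)*(l^2 + 6*l + 8) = (l + 1)*(l + 2)*(l + 4)*(l + 2)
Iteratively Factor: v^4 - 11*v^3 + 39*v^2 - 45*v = (v - 3)*(v^3 - 8*v^2 + 15*v) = (v - 5)*(v - 3)*(v^2 - 3*v) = v*(v - 5)*(v - 3)*(v - 3)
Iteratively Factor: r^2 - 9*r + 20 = (r - 4)*(r - 5)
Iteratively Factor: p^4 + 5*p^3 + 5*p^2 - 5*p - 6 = (p - 1)*(p^3 + 6*p^2 + 11*p + 6) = (p - 1)*(p + 1)*(p^2 + 5*p + 6) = (p - 1)*(p + 1)*(p + 3)*(p + 2)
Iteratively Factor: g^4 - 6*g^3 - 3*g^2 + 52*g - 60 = (g + 3)*(g^3 - 9*g^2 + 24*g - 20) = (g - 2)*(g + 3)*(g^2 - 7*g + 10) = (g - 2)^2*(g + 3)*(g - 5)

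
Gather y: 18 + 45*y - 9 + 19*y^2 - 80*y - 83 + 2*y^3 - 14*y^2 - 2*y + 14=2*y^3 + 5*y^2 - 37*y - 60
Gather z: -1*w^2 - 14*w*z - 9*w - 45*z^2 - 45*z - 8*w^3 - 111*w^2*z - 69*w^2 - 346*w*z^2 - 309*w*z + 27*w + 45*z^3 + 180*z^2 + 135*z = -8*w^3 - 70*w^2 + 18*w + 45*z^3 + z^2*(135 - 346*w) + z*(-111*w^2 - 323*w + 90)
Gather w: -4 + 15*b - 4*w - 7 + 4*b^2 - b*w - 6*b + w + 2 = 4*b^2 + 9*b + w*(-b - 3) - 9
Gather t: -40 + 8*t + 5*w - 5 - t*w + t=t*(9 - w) + 5*w - 45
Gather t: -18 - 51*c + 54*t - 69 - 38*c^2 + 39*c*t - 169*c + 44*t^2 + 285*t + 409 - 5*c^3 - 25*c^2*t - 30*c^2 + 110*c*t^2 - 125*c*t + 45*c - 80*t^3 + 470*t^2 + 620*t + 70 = -5*c^3 - 68*c^2 - 175*c - 80*t^3 + t^2*(110*c + 514) + t*(-25*c^2 - 86*c + 959) + 392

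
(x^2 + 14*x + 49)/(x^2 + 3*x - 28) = (x + 7)/(x - 4)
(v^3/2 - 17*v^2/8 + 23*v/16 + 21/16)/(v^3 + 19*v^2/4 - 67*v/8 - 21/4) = (v - 3)/(2*(v + 6))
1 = 1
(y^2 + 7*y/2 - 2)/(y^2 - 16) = (y - 1/2)/(y - 4)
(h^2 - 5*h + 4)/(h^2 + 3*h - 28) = (h - 1)/(h + 7)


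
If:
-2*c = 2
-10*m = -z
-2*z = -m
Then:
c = -1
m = 0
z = 0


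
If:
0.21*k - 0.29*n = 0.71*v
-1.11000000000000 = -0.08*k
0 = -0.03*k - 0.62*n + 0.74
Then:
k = 13.88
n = 0.52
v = 3.89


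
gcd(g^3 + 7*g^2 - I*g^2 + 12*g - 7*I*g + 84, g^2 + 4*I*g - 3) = g + 3*I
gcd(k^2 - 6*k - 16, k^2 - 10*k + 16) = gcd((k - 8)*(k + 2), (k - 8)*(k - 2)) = k - 8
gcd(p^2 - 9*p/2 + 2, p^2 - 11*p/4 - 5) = p - 4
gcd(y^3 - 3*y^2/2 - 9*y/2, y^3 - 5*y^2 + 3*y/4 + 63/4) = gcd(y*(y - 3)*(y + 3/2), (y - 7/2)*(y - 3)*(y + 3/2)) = y^2 - 3*y/2 - 9/2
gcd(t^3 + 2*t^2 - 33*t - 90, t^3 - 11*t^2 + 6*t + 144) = t^2 - 3*t - 18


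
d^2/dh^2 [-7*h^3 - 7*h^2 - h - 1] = -42*h - 14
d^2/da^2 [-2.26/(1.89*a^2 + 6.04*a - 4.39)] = (16.145892*a^2 + 51.598512*a - 2.26*(3.78*a + 6.04)*(7.56*a + 12.08) - 37.502892)/(1.89*a^2 + 6.04*a - 4.39)^3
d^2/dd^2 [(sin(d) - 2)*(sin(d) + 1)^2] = 9*sin(d)*cos(d)^2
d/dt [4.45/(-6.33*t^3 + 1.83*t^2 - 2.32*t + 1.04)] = (84.5055*t^2 - 16.287*t + 10.324)/(6.33*t^3 - 1.83*t^2 + 2.32*t - 1.04)^2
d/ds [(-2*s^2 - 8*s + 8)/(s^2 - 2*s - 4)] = 12*(s^2 + 4)/(s^4 - 4*s^3 - 4*s^2 + 16*s + 16)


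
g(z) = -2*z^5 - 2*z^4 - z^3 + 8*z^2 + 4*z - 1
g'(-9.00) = -60161.00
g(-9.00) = 106316.00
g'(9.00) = -71537.00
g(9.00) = -131266.00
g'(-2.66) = -409.86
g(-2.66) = 230.00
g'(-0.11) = 2.21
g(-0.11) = -1.34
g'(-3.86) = -1862.34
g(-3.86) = 1430.10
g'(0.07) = 5.10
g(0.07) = -0.68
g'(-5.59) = -8546.21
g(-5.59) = 9365.06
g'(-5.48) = -7875.49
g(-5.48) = 8462.24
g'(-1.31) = -33.57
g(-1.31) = 11.56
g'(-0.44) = -3.31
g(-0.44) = -1.17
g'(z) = -10*z^4 - 8*z^3 - 3*z^2 + 16*z + 4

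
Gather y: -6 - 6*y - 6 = -6*y - 12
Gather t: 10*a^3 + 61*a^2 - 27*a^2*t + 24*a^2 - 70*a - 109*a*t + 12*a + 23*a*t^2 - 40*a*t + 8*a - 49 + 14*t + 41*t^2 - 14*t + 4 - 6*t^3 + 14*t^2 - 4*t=10*a^3 + 85*a^2 - 50*a - 6*t^3 + t^2*(23*a + 55) + t*(-27*a^2 - 149*a - 4) - 45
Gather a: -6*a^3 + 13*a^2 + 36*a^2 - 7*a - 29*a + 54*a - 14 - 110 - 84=-6*a^3 + 49*a^2 + 18*a - 208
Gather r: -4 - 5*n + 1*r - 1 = -5*n + r - 5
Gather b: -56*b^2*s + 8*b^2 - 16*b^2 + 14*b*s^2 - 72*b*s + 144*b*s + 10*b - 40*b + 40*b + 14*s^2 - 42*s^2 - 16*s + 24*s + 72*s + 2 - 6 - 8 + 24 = b^2*(-56*s - 8) + b*(14*s^2 + 72*s + 10) - 28*s^2 + 80*s + 12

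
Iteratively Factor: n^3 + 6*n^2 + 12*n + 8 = (n + 2)*(n^2 + 4*n + 4) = (n + 2)^2*(n + 2)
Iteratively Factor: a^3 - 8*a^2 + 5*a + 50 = (a + 2)*(a^2 - 10*a + 25) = (a - 5)*(a + 2)*(a - 5)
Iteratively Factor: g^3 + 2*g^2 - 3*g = (g + 3)*(g^2 - g) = g*(g + 3)*(g - 1)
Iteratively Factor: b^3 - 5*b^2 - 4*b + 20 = (b - 2)*(b^2 - 3*b - 10) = (b - 2)*(b + 2)*(b - 5)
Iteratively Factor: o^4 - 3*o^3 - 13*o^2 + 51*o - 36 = (o - 3)*(o^3 - 13*o + 12) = (o - 3)^2*(o^2 + 3*o - 4) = (o - 3)^2*(o + 4)*(o - 1)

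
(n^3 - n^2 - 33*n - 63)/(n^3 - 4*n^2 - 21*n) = (n + 3)/n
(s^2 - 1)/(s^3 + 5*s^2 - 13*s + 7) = (s + 1)/(s^2 + 6*s - 7)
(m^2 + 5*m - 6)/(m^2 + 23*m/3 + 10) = 3*(m - 1)/(3*m + 5)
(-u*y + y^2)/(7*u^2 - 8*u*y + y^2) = y/(-7*u + y)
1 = 1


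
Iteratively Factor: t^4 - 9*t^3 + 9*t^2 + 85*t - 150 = (t - 2)*(t^3 - 7*t^2 - 5*t + 75) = (t - 5)*(t - 2)*(t^2 - 2*t - 15) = (t - 5)^2*(t - 2)*(t + 3)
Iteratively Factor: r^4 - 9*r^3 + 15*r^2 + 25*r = (r - 5)*(r^3 - 4*r^2 - 5*r) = (r - 5)*(r + 1)*(r^2 - 5*r) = (r - 5)^2*(r + 1)*(r)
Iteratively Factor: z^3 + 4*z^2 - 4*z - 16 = (z + 2)*(z^2 + 2*z - 8) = (z + 2)*(z + 4)*(z - 2)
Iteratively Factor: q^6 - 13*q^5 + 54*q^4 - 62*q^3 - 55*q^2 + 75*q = (q - 1)*(q^5 - 12*q^4 + 42*q^3 - 20*q^2 - 75*q) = (q - 3)*(q - 1)*(q^4 - 9*q^3 + 15*q^2 + 25*q) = (q - 3)*(q - 1)*(q + 1)*(q^3 - 10*q^2 + 25*q) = (q - 5)*(q - 3)*(q - 1)*(q + 1)*(q^2 - 5*q) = q*(q - 5)*(q - 3)*(q - 1)*(q + 1)*(q - 5)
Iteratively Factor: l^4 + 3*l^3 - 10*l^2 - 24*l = (l + 2)*(l^3 + l^2 - 12*l) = (l - 3)*(l + 2)*(l^2 + 4*l) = l*(l - 3)*(l + 2)*(l + 4)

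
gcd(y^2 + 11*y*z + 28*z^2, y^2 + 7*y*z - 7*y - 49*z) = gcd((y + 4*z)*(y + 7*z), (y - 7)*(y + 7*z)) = y + 7*z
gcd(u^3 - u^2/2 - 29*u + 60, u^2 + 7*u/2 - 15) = u^2 + 7*u/2 - 15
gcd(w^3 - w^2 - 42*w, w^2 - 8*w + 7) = w - 7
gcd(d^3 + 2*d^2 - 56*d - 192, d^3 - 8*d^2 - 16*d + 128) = d^2 - 4*d - 32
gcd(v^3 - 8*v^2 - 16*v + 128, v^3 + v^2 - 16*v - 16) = v^2 - 16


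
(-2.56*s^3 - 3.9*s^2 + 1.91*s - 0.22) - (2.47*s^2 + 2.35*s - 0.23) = -2.56*s^3 - 6.37*s^2 - 0.44*s + 0.01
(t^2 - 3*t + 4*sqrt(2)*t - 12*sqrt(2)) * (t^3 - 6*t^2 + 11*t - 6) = t^5 - 9*t^4 + 4*sqrt(2)*t^4 - 36*sqrt(2)*t^3 + 29*t^3 - 39*t^2 + 116*sqrt(2)*t^2 - 156*sqrt(2)*t + 18*t + 72*sqrt(2)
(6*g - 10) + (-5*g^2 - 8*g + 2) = -5*g^2 - 2*g - 8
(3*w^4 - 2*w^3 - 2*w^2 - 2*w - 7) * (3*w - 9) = 9*w^5 - 33*w^4 + 12*w^3 + 12*w^2 - 3*w + 63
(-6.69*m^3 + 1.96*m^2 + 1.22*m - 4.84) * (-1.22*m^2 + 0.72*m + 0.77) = 8.1618*m^5 - 7.208*m^4 - 5.2285*m^3 + 8.2924*m^2 - 2.5454*m - 3.7268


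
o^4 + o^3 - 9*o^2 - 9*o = o*(o - 3)*(o + 1)*(o + 3)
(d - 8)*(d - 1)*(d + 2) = d^3 - 7*d^2 - 10*d + 16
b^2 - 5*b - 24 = (b - 8)*(b + 3)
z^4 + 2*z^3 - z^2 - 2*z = z*(z - 1)*(z + 1)*(z + 2)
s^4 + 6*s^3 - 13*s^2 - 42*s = s*(s - 3)*(s + 2)*(s + 7)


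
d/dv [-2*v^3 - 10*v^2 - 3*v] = -6*v^2 - 20*v - 3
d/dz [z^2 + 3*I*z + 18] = 2*z + 3*I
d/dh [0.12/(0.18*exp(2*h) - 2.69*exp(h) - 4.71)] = (0.3228 - 0.0432*exp(h))*exp(h)/(-0.18*exp(2*h) + 2.69*exp(h) + 4.71)^2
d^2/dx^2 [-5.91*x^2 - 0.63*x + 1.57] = -11.8200000000000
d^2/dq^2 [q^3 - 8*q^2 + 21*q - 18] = 6*q - 16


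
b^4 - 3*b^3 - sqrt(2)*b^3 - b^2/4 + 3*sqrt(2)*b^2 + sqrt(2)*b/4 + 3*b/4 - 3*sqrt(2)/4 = (b - 3)*(b - 1/2)*(b + 1/2)*(b - sqrt(2))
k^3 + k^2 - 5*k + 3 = (k - 1)^2*(k + 3)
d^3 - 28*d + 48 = (d - 4)*(d - 2)*(d + 6)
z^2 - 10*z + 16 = (z - 8)*(z - 2)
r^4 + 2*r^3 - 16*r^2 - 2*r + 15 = (r - 3)*(r - 1)*(r + 1)*(r + 5)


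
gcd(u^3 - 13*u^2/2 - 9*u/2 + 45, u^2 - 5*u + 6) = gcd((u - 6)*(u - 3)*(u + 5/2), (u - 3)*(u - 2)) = u - 3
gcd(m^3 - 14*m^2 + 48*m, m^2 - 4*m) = m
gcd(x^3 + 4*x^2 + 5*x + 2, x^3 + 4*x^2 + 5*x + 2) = x^3 + 4*x^2 + 5*x + 2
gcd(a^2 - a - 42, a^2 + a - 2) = 1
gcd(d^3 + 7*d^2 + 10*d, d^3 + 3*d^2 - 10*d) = d^2 + 5*d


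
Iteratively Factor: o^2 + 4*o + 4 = (o + 2)*(o + 2)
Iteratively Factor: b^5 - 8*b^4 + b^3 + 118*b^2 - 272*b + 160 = (b - 4)*(b^4 - 4*b^3 - 15*b^2 + 58*b - 40) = (b - 4)*(b - 1)*(b^3 - 3*b^2 - 18*b + 40) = (b - 5)*(b - 4)*(b - 1)*(b^2 + 2*b - 8) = (b - 5)*(b - 4)*(b - 2)*(b - 1)*(b + 4)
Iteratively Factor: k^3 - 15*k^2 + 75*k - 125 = (k - 5)*(k^2 - 10*k + 25) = (k - 5)^2*(k - 5)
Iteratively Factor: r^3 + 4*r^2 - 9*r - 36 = (r - 3)*(r^2 + 7*r + 12) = (r - 3)*(r + 3)*(r + 4)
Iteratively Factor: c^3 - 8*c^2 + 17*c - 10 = (c - 5)*(c^2 - 3*c + 2) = (c - 5)*(c - 1)*(c - 2)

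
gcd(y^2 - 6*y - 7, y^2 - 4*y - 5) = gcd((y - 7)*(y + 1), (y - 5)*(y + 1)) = y + 1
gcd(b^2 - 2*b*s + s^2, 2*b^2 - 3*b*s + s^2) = -b + s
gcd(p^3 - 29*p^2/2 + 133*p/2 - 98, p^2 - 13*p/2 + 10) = p - 4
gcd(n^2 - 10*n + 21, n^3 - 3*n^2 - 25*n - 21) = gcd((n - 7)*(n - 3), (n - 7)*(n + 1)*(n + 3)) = n - 7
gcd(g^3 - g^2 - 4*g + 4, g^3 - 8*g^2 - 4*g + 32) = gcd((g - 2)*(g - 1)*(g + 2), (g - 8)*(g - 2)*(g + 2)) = g^2 - 4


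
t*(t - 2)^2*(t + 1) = t^4 - 3*t^3 + 4*t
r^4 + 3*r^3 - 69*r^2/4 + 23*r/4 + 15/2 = (r - 5/2)*(r - 1)*(r + 1/2)*(r + 6)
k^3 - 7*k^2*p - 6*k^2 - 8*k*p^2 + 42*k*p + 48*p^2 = (k - 6)*(k - 8*p)*(k + p)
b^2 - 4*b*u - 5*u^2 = (b - 5*u)*(b + u)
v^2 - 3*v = v*(v - 3)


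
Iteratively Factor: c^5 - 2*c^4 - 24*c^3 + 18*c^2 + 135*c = (c + 3)*(c^4 - 5*c^3 - 9*c^2 + 45*c) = (c - 5)*(c + 3)*(c^3 - 9*c) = (c - 5)*(c + 3)^2*(c^2 - 3*c) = (c - 5)*(c - 3)*(c + 3)^2*(c)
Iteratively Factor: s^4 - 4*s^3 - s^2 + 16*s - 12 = (s - 3)*(s^3 - s^2 - 4*s + 4) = (s - 3)*(s - 2)*(s^2 + s - 2) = (s - 3)*(s - 2)*(s + 2)*(s - 1)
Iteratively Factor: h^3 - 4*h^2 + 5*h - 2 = (h - 1)*(h^2 - 3*h + 2) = (h - 1)^2*(h - 2)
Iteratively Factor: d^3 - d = (d + 1)*(d^2 - d) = d*(d + 1)*(d - 1)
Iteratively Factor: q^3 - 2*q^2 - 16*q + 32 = (q - 2)*(q^2 - 16) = (q - 4)*(q - 2)*(q + 4)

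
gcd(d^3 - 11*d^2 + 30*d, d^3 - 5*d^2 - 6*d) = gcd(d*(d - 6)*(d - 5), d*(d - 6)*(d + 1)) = d^2 - 6*d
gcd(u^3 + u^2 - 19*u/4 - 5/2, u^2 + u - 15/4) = u + 5/2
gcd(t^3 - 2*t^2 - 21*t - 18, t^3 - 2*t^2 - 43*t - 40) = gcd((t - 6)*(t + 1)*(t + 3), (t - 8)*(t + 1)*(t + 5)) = t + 1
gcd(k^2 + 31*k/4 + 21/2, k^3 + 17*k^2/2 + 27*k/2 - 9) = k + 6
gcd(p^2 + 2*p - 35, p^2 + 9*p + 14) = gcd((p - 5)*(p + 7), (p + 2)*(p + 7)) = p + 7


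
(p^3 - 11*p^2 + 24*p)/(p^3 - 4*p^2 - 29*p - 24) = p*(p - 3)/(p^2 + 4*p + 3)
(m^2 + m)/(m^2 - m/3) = 3*(m + 1)/(3*m - 1)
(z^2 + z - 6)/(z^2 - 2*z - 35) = (-z^2 - z + 6)/(-z^2 + 2*z + 35)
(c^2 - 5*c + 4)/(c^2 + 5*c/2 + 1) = 2*(c^2 - 5*c + 4)/(2*c^2 + 5*c + 2)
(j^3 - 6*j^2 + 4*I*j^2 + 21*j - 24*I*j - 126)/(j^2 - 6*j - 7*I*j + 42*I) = (j^2 + 4*I*j + 21)/(j - 7*I)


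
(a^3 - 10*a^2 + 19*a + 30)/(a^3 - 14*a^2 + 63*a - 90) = (a + 1)/(a - 3)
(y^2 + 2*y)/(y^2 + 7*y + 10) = y/(y + 5)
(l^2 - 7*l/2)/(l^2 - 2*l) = (l - 7/2)/(l - 2)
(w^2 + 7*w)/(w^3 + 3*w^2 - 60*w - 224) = w/(w^2 - 4*w - 32)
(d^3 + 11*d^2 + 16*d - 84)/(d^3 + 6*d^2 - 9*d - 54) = (d^2 + 5*d - 14)/(d^2 - 9)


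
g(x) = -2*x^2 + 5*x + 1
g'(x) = 5 - 4*x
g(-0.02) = 0.90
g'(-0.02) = 5.08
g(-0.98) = -5.82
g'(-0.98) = 8.92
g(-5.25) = -80.38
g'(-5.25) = 26.00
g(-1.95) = -16.36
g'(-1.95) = 12.80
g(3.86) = -9.50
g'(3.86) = -10.44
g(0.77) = 3.66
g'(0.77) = 1.92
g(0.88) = 3.85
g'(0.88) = 1.48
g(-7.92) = -164.05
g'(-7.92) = 36.68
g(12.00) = -227.00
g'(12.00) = -43.00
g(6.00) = -41.00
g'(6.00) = -19.00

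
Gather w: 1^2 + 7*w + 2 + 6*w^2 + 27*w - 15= 6*w^2 + 34*w - 12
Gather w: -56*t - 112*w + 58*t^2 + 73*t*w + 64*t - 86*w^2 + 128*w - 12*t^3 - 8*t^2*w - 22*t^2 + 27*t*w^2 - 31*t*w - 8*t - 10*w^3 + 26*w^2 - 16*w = -12*t^3 + 36*t^2 - 10*w^3 + w^2*(27*t - 60) + w*(-8*t^2 + 42*t)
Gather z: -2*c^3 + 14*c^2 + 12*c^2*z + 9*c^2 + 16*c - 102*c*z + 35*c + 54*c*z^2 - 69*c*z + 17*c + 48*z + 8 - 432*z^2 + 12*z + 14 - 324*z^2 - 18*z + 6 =-2*c^3 + 23*c^2 + 68*c + z^2*(54*c - 756) + z*(12*c^2 - 171*c + 42) + 28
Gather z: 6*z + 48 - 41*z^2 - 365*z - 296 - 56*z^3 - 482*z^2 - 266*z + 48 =-56*z^3 - 523*z^2 - 625*z - 200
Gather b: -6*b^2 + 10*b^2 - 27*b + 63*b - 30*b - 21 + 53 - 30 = 4*b^2 + 6*b + 2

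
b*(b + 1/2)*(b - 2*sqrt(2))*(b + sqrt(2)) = b^4 - sqrt(2)*b^3 + b^3/2 - 4*b^2 - sqrt(2)*b^2/2 - 2*b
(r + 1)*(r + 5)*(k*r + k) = k*r^3 + 7*k*r^2 + 11*k*r + 5*k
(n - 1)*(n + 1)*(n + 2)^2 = n^4 + 4*n^3 + 3*n^2 - 4*n - 4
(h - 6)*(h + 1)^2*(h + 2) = h^4 - 2*h^3 - 19*h^2 - 28*h - 12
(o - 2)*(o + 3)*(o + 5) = o^3 + 6*o^2 - o - 30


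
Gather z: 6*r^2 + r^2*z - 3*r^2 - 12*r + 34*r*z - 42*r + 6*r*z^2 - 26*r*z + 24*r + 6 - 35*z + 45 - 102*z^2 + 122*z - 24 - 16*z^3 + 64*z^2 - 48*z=3*r^2 - 30*r - 16*z^3 + z^2*(6*r - 38) + z*(r^2 + 8*r + 39) + 27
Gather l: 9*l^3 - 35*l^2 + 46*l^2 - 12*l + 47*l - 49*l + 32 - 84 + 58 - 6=9*l^3 + 11*l^2 - 14*l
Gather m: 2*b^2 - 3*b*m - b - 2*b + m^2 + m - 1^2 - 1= 2*b^2 - 3*b + m^2 + m*(1 - 3*b) - 2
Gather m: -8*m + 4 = 4 - 8*m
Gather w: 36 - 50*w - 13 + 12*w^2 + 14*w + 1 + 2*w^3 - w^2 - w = 2*w^3 + 11*w^2 - 37*w + 24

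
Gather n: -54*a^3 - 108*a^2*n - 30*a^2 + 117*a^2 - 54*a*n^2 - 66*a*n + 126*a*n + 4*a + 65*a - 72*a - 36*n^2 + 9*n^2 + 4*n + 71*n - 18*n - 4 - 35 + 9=-54*a^3 + 87*a^2 - 3*a + n^2*(-54*a - 27) + n*(-108*a^2 + 60*a + 57) - 30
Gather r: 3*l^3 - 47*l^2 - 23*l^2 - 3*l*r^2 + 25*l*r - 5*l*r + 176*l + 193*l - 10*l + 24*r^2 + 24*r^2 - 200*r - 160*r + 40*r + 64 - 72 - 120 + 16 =3*l^3 - 70*l^2 + 359*l + r^2*(48 - 3*l) + r*(20*l - 320) - 112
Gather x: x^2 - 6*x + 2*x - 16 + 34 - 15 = x^2 - 4*x + 3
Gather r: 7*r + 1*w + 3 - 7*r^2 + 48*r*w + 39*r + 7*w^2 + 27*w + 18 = -7*r^2 + r*(48*w + 46) + 7*w^2 + 28*w + 21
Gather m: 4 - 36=-32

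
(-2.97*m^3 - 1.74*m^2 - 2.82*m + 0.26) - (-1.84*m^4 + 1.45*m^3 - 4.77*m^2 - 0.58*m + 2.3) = 1.84*m^4 - 4.42*m^3 + 3.03*m^2 - 2.24*m - 2.04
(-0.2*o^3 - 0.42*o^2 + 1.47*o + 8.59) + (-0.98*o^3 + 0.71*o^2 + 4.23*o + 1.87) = -1.18*o^3 + 0.29*o^2 + 5.7*o + 10.46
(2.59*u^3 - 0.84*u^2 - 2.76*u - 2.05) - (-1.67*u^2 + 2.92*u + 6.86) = 2.59*u^3 + 0.83*u^2 - 5.68*u - 8.91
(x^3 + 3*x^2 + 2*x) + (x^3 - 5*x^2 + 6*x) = 2*x^3 - 2*x^2 + 8*x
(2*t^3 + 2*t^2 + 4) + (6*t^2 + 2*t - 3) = 2*t^3 + 8*t^2 + 2*t + 1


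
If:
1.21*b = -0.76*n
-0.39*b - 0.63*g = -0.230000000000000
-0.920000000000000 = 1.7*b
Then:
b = -0.54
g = 0.70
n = 0.86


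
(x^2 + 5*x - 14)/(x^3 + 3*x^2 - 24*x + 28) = 1/(x - 2)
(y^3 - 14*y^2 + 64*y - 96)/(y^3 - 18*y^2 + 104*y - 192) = (y - 4)/(y - 8)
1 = 1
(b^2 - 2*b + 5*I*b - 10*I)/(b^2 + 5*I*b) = (b - 2)/b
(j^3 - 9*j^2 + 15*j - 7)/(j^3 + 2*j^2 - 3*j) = (j^2 - 8*j + 7)/(j*(j + 3))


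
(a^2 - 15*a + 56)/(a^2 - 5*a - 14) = (a - 8)/(a + 2)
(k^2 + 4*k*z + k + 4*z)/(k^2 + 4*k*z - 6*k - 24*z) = (k + 1)/(k - 6)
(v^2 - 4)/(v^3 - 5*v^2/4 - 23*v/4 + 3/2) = 4*(v - 2)/(4*v^2 - 13*v + 3)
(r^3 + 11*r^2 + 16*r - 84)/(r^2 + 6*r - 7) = (r^2 + 4*r - 12)/(r - 1)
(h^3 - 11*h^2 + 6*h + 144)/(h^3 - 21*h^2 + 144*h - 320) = (h^2 - 3*h - 18)/(h^2 - 13*h + 40)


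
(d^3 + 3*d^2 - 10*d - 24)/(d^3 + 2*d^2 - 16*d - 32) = (d - 3)/(d - 4)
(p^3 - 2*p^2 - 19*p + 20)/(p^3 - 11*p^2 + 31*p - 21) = (p^2 - p - 20)/(p^2 - 10*p + 21)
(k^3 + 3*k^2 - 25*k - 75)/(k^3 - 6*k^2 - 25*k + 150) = (k + 3)/(k - 6)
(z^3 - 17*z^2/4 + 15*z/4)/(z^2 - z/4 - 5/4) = z*(z - 3)/(z + 1)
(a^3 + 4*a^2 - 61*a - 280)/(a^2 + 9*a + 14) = (a^2 - 3*a - 40)/(a + 2)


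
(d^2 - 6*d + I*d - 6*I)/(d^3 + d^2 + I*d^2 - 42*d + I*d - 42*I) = 1/(d + 7)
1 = 1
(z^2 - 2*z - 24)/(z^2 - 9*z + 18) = (z + 4)/(z - 3)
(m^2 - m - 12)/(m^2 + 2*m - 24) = (m + 3)/(m + 6)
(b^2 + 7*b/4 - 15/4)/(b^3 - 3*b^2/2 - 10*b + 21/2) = (4*b - 5)/(2*(2*b^2 - 9*b + 7))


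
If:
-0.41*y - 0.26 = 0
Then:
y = -0.63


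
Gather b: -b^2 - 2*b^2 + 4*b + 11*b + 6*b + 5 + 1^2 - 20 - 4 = -3*b^2 + 21*b - 18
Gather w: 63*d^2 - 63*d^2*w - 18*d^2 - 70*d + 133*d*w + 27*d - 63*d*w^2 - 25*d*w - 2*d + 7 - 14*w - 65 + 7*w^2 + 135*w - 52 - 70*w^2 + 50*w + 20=45*d^2 - 45*d + w^2*(-63*d - 63) + w*(-63*d^2 + 108*d + 171) - 90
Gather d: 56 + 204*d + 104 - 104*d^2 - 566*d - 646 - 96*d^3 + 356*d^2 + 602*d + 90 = -96*d^3 + 252*d^2 + 240*d - 396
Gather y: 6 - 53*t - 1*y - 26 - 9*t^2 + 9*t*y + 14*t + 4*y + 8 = -9*t^2 - 39*t + y*(9*t + 3) - 12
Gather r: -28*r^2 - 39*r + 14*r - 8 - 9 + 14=-28*r^2 - 25*r - 3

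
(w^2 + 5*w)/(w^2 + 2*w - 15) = w/(w - 3)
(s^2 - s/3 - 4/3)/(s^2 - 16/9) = 3*(s + 1)/(3*s + 4)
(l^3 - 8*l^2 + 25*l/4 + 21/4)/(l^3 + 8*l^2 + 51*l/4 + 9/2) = (2*l^2 - 17*l + 21)/(2*l^2 + 15*l + 18)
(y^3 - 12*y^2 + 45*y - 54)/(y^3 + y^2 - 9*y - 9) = (y^2 - 9*y + 18)/(y^2 + 4*y + 3)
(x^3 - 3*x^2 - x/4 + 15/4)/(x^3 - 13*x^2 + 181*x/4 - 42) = (2*x^2 - 3*x - 5)/(2*x^2 - 23*x + 56)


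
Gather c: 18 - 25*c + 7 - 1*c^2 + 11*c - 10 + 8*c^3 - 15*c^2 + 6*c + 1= 8*c^3 - 16*c^2 - 8*c + 16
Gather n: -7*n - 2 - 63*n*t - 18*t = n*(-63*t - 7) - 18*t - 2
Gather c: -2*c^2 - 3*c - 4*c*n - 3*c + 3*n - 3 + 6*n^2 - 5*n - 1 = -2*c^2 + c*(-4*n - 6) + 6*n^2 - 2*n - 4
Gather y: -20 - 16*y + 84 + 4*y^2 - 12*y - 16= 4*y^2 - 28*y + 48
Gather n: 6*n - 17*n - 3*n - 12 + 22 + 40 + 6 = 56 - 14*n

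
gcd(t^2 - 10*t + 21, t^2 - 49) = t - 7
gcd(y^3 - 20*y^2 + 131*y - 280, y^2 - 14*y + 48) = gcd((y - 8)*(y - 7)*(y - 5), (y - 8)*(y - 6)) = y - 8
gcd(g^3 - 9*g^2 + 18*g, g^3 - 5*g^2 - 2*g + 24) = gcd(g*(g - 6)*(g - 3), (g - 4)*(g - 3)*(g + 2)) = g - 3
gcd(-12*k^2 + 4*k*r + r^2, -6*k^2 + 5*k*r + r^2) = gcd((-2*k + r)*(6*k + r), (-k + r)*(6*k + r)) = 6*k + r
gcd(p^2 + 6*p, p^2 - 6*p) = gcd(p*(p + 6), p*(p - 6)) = p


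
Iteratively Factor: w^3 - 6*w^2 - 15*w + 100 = (w - 5)*(w^2 - w - 20) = (w - 5)*(w + 4)*(w - 5)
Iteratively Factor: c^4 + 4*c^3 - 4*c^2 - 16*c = (c + 4)*(c^3 - 4*c) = c*(c + 4)*(c^2 - 4) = c*(c - 2)*(c + 4)*(c + 2)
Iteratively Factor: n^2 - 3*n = (n)*(n - 3)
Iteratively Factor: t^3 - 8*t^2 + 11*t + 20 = (t - 4)*(t^2 - 4*t - 5) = (t - 5)*(t - 4)*(t + 1)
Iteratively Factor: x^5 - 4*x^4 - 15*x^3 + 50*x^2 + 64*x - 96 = (x + 3)*(x^4 - 7*x^3 + 6*x^2 + 32*x - 32) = (x - 4)*(x + 3)*(x^3 - 3*x^2 - 6*x + 8) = (x - 4)*(x + 2)*(x + 3)*(x^2 - 5*x + 4) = (x - 4)*(x - 1)*(x + 2)*(x + 3)*(x - 4)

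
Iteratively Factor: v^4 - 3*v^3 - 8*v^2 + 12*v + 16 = (v + 1)*(v^3 - 4*v^2 - 4*v + 16) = (v - 4)*(v + 1)*(v^2 - 4) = (v - 4)*(v - 2)*(v + 1)*(v + 2)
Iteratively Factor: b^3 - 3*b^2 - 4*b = (b + 1)*(b^2 - 4*b) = b*(b + 1)*(b - 4)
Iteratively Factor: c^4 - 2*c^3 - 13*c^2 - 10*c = (c + 1)*(c^3 - 3*c^2 - 10*c) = (c - 5)*(c + 1)*(c^2 + 2*c) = (c - 5)*(c + 1)*(c + 2)*(c)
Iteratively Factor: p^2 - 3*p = (p - 3)*(p)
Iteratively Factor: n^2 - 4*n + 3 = (n - 1)*(n - 3)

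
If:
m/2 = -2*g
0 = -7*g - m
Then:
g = 0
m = 0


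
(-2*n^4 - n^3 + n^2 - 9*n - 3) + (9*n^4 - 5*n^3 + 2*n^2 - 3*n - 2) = 7*n^4 - 6*n^3 + 3*n^2 - 12*n - 5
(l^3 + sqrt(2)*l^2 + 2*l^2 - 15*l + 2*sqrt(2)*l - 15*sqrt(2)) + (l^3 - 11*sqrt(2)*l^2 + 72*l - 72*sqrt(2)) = 2*l^3 - 10*sqrt(2)*l^2 + 2*l^2 + 2*sqrt(2)*l + 57*l - 87*sqrt(2)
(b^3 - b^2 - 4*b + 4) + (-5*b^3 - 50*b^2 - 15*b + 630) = -4*b^3 - 51*b^2 - 19*b + 634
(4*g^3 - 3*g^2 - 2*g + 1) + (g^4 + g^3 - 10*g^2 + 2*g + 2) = g^4 + 5*g^3 - 13*g^2 + 3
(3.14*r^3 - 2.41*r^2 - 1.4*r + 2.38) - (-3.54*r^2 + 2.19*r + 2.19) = 3.14*r^3 + 1.13*r^2 - 3.59*r + 0.19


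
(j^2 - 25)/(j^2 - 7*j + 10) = (j + 5)/(j - 2)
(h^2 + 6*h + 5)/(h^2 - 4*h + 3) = (h^2 + 6*h + 5)/(h^2 - 4*h + 3)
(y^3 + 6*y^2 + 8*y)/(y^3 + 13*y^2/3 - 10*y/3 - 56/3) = 3*y*(y + 2)/(3*y^2 + y - 14)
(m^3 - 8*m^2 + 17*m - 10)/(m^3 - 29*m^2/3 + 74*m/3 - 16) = 3*(m^2 - 7*m + 10)/(3*m^2 - 26*m + 48)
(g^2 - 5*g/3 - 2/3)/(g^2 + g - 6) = (g + 1/3)/(g + 3)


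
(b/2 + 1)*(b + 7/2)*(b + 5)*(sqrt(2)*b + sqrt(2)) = sqrt(2)*b^4/2 + 23*sqrt(2)*b^3/4 + 45*sqrt(2)*b^2/2 + 139*sqrt(2)*b/4 + 35*sqrt(2)/2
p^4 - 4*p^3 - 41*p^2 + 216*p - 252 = (p - 6)*(p - 3)*(p - 2)*(p + 7)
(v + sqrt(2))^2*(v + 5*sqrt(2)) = v^3 + 7*sqrt(2)*v^2 + 22*v + 10*sqrt(2)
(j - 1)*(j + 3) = j^2 + 2*j - 3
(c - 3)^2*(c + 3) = c^3 - 3*c^2 - 9*c + 27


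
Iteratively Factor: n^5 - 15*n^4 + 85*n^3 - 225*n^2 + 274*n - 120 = (n - 4)*(n^4 - 11*n^3 + 41*n^2 - 61*n + 30) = (n - 4)*(n - 3)*(n^3 - 8*n^2 + 17*n - 10) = (n - 4)*(n - 3)*(n - 2)*(n^2 - 6*n + 5) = (n - 4)*(n - 3)*(n - 2)*(n - 1)*(n - 5)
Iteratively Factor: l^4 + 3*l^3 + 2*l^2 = (l)*(l^3 + 3*l^2 + 2*l) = l*(l + 1)*(l^2 + 2*l) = l*(l + 1)*(l + 2)*(l)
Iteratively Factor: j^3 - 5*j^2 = (j)*(j^2 - 5*j) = j*(j - 5)*(j)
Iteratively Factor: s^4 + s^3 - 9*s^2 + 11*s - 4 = (s + 4)*(s^3 - 3*s^2 + 3*s - 1) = (s - 1)*(s + 4)*(s^2 - 2*s + 1) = (s - 1)^2*(s + 4)*(s - 1)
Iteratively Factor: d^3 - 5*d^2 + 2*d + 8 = (d - 4)*(d^2 - d - 2) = (d - 4)*(d + 1)*(d - 2)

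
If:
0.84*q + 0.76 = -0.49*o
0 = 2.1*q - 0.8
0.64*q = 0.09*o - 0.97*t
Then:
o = -2.20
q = 0.38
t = -0.46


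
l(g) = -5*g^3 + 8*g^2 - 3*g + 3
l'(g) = -15*g^2 + 16*g - 3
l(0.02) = 2.94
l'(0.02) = -2.69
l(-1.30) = 31.40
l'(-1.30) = -49.15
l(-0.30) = 4.76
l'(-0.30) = -9.15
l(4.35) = -270.23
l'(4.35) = -217.24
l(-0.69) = 10.52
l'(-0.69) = -21.18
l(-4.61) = 676.71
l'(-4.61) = -395.54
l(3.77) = -162.52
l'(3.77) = -155.87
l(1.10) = 2.72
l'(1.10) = -3.55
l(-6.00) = 1389.00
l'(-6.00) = -639.00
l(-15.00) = 18723.00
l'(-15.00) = -3618.00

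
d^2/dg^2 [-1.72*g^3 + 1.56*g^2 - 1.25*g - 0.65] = 3.12 - 10.32*g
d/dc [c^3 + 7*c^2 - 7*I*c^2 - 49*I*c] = 3*c^2 + 14*c*(1 - I) - 49*I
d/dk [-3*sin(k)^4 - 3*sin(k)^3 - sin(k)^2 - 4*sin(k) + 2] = -(12*sin(k)^3 + 9*sin(k)^2 + 2*sin(k) + 4)*cos(k)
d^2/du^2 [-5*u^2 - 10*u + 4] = -10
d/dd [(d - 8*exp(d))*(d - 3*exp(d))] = -11*d*exp(d) + 2*d + 48*exp(2*d) - 11*exp(d)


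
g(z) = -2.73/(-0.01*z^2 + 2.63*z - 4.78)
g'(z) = -2.73*(0.02*z - 2.63)/(-0.01*z^2 + 2.63*z - 4.78)^2 = (7.1799 - 0.0546*z)/(0.01*z^2 - 2.63*z + 4.78)^2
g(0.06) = 0.59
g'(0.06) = 0.34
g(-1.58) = 0.30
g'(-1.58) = 0.09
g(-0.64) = 0.42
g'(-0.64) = 0.17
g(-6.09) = 0.13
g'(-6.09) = 0.02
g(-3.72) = 0.19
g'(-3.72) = 0.03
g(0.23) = 0.65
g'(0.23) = 0.41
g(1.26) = 1.84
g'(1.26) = 3.24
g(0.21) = 0.65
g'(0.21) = 0.40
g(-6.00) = 0.13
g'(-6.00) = 0.02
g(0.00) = 0.57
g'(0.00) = 0.31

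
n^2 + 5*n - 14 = (n - 2)*(n + 7)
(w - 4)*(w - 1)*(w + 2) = w^3 - 3*w^2 - 6*w + 8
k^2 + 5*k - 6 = (k - 1)*(k + 6)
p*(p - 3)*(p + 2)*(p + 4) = p^4 + 3*p^3 - 10*p^2 - 24*p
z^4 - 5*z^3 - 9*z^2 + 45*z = z*(z - 5)*(z - 3)*(z + 3)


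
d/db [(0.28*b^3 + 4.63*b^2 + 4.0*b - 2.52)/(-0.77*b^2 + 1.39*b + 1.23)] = (-0.2156*b^4 + 0.7784*b^3 + 10.5489*b^2 + 7.509*b + 8.4228)/(0.5929*b^4 - 2.1406*b^3 + 0.0378999999999996*b^2 + 3.4194*b + 1.5129)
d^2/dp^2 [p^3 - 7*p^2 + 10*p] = 6*p - 14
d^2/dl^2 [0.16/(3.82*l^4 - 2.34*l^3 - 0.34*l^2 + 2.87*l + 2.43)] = ((-7.3344*l^2 + 2.2464*l + 0.1088)*(3.82*l^4 - 2.34*l^3 - 0.34*l^2 + 2.87*l + 2.43) + 0.16*(15.28*l^3 - 7.02*l^2 - 0.68*l + 2.87)*(30.56*l^3 - 14.04*l^2 - 1.36*l + 5.74))/(3.82*l^4 - 2.34*l^3 - 0.34*l^2 + 2.87*l + 2.43)^3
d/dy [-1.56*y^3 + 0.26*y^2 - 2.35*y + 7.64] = -4.68*y^2 + 0.52*y - 2.35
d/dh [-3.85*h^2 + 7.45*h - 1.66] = 7.45 - 7.7*h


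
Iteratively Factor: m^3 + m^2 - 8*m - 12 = (m - 3)*(m^2 + 4*m + 4) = (m - 3)*(m + 2)*(m + 2)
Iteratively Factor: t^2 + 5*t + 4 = (t + 4)*(t + 1)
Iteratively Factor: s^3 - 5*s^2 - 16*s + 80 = (s - 5)*(s^2 - 16) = (s - 5)*(s - 4)*(s + 4)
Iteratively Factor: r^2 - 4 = (r - 2)*(r + 2)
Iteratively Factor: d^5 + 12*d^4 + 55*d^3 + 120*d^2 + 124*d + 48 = (d + 3)*(d^4 + 9*d^3 + 28*d^2 + 36*d + 16) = (d + 1)*(d + 3)*(d^3 + 8*d^2 + 20*d + 16) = (d + 1)*(d + 2)*(d + 3)*(d^2 + 6*d + 8) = (d + 1)*(d + 2)*(d + 3)*(d + 4)*(d + 2)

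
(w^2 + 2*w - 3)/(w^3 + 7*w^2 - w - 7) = (w + 3)/(w^2 + 8*w + 7)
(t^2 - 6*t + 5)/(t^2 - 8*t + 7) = (t - 5)/(t - 7)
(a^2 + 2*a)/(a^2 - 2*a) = (a + 2)/(a - 2)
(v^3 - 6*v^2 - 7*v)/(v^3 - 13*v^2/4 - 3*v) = 4*(-v^2 + 6*v + 7)/(-4*v^2 + 13*v + 12)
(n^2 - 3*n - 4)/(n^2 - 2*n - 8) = (n + 1)/(n + 2)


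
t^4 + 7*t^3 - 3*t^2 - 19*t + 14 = (t - 1)^2*(t + 2)*(t + 7)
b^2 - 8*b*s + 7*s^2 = (b - 7*s)*(b - s)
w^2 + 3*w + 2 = (w + 1)*(w + 2)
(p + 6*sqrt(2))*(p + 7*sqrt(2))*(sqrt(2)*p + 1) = sqrt(2)*p^3 + 27*p^2 + 97*sqrt(2)*p + 84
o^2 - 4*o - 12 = (o - 6)*(o + 2)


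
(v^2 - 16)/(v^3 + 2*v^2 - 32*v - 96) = (v - 4)/(v^2 - 2*v - 24)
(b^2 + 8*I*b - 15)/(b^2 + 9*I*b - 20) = (b + 3*I)/(b + 4*I)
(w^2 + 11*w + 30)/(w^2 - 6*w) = (w^2 + 11*w + 30)/(w*(w - 6))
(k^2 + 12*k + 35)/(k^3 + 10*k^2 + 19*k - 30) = (k + 7)/(k^2 + 5*k - 6)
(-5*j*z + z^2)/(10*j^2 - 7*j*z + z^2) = z/(-2*j + z)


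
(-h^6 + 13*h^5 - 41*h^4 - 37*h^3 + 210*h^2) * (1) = -h^6 + 13*h^5 - 41*h^4 - 37*h^3 + 210*h^2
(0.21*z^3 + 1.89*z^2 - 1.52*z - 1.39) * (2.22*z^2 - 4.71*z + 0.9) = 0.4662*z^5 + 3.2067*z^4 - 12.0873*z^3 + 5.7744*z^2 + 5.1789*z - 1.251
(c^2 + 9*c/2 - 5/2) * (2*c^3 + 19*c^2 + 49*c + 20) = 2*c^5 + 28*c^4 + 259*c^3/2 + 193*c^2 - 65*c/2 - 50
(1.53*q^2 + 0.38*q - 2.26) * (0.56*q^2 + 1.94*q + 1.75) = 0.8568*q^4 + 3.181*q^3 + 2.1491*q^2 - 3.7194*q - 3.955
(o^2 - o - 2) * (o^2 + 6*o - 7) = o^4 + 5*o^3 - 15*o^2 - 5*o + 14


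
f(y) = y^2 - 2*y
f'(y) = 2*y - 2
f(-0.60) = 1.56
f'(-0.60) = -3.20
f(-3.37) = 18.10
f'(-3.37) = -8.74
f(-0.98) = 2.92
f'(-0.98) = -3.96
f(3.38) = 4.66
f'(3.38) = 4.76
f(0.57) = -0.82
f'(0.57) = -0.86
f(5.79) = 21.94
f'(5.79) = 9.58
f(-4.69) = 31.38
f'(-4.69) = -11.38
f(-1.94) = 7.64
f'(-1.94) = -5.88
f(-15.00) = 255.00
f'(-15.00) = -32.00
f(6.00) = 24.00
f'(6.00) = 10.00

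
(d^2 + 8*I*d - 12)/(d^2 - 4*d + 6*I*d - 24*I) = (d + 2*I)/(d - 4)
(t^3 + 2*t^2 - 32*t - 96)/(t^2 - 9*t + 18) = (t^2 + 8*t + 16)/(t - 3)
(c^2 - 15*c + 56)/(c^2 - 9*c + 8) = (c - 7)/(c - 1)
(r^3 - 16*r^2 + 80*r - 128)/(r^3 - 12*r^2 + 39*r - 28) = (r^2 - 12*r + 32)/(r^2 - 8*r + 7)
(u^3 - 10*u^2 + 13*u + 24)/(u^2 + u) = u - 11 + 24/u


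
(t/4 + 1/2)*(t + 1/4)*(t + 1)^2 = t^4/4 + 17*t^3/16 + 3*t^2/2 + 13*t/16 + 1/8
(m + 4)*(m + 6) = m^2 + 10*m + 24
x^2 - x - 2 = (x - 2)*(x + 1)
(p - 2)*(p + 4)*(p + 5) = p^3 + 7*p^2 + 2*p - 40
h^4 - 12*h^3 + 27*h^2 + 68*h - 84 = (h - 7)*(h - 6)*(h - 1)*(h + 2)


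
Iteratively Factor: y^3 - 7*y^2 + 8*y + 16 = (y - 4)*(y^2 - 3*y - 4) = (y - 4)^2*(y + 1)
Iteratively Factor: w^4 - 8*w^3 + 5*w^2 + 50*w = (w - 5)*(w^3 - 3*w^2 - 10*w) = w*(w - 5)*(w^2 - 3*w - 10) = w*(w - 5)^2*(w + 2)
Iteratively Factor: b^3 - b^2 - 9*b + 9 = (b - 1)*(b^2 - 9) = (b - 3)*(b - 1)*(b + 3)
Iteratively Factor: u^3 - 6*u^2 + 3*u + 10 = (u - 5)*(u^2 - u - 2) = (u - 5)*(u + 1)*(u - 2)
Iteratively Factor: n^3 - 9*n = (n + 3)*(n^2 - 3*n) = (n - 3)*(n + 3)*(n)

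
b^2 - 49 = (b - 7)*(b + 7)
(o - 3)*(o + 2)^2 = o^3 + o^2 - 8*o - 12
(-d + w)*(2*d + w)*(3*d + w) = -6*d^3 + d^2*w + 4*d*w^2 + w^3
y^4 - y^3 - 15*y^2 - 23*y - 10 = (y - 5)*(y + 1)^2*(y + 2)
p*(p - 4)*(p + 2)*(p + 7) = p^4 + 5*p^3 - 22*p^2 - 56*p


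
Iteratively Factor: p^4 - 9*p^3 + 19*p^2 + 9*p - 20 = (p + 1)*(p^3 - 10*p^2 + 29*p - 20) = (p - 4)*(p + 1)*(p^2 - 6*p + 5) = (p - 5)*(p - 4)*(p + 1)*(p - 1)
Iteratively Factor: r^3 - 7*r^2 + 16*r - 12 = (r - 2)*(r^2 - 5*r + 6) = (r - 2)^2*(r - 3)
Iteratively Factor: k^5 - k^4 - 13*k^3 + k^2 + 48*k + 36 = (k + 1)*(k^4 - 2*k^3 - 11*k^2 + 12*k + 36) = (k - 3)*(k + 1)*(k^3 + k^2 - 8*k - 12) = (k - 3)^2*(k + 1)*(k^2 + 4*k + 4) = (k - 3)^2*(k + 1)*(k + 2)*(k + 2)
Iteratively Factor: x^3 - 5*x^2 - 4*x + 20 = (x - 5)*(x^2 - 4) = (x - 5)*(x + 2)*(x - 2)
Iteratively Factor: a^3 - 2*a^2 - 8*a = (a)*(a^2 - 2*a - 8) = a*(a - 4)*(a + 2)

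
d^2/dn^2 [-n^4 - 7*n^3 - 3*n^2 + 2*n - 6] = -12*n^2 - 42*n - 6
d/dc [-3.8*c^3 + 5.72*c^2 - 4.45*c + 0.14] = -11.4*c^2 + 11.44*c - 4.45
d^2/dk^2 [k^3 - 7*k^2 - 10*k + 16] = 6*k - 14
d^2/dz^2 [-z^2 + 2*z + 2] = -2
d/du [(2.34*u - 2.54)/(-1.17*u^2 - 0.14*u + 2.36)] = (2.7378*u^2 - 5.9436*u + 5.1668)/(1.3689*u^4 + 0.3276*u^3 - 5.5028*u^2 - 0.6608*u + 5.5696)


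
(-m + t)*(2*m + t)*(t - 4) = -2*m^2*t + 8*m^2 + m*t^2 - 4*m*t + t^3 - 4*t^2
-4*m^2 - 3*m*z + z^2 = (-4*m + z)*(m + z)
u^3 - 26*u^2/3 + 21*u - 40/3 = (u - 5)*(u - 8/3)*(u - 1)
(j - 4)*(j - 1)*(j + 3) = j^3 - 2*j^2 - 11*j + 12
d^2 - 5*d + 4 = (d - 4)*(d - 1)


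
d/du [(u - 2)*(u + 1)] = 2*u - 1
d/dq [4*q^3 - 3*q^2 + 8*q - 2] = 12*q^2 - 6*q + 8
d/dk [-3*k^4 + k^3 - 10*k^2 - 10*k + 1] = -12*k^3 + 3*k^2 - 20*k - 10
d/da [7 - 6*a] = -6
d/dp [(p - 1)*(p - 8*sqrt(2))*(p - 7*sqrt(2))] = 3*p^2 - 30*sqrt(2)*p - 2*p + 15*sqrt(2) + 112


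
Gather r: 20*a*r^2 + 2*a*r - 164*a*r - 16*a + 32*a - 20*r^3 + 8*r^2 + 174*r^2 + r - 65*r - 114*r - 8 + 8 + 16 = 16*a - 20*r^3 + r^2*(20*a + 182) + r*(-162*a - 178) + 16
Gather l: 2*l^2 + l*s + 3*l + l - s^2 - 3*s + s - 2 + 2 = 2*l^2 + l*(s + 4) - s^2 - 2*s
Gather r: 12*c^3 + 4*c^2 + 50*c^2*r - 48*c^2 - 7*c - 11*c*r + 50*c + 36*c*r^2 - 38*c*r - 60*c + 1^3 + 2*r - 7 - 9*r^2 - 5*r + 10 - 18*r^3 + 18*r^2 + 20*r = 12*c^3 - 44*c^2 - 17*c - 18*r^3 + r^2*(36*c + 9) + r*(50*c^2 - 49*c + 17) + 4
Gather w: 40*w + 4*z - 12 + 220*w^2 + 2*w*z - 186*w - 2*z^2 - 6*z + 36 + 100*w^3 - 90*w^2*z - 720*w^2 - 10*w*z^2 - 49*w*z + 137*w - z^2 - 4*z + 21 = 100*w^3 + w^2*(-90*z - 500) + w*(-10*z^2 - 47*z - 9) - 3*z^2 - 6*z + 45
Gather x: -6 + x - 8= x - 14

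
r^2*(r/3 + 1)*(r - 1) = r^4/3 + 2*r^3/3 - r^2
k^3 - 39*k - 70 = (k - 7)*(k + 2)*(k + 5)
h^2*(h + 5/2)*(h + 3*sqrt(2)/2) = h^4 + 3*sqrt(2)*h^3/2 + 5*h^3/2 + 15*sqrt(2)*h^2/4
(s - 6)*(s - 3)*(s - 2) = s^3 - 11*s^2 + 36*s - 36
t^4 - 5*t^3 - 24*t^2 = t^2*(t - 8)*(t + 3)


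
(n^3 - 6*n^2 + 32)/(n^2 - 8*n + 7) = (n^3 - 6*n^2 + 32)/(n^2 - 8*n + 7)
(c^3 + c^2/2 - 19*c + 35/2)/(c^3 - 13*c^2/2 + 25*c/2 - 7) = (c + 5)/(c - 2)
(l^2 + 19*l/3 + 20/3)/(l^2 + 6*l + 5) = (l + 4/3)/(l + 1)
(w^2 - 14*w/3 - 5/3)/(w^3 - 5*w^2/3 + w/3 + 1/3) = (w - 5)/(w^2 - 2*w + 1)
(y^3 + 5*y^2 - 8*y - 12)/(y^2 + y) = y + 4 - 12/y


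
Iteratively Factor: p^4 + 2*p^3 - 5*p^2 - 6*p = (p)*(p^3 + 2*p^2 - 5*p - 6) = p*(p + 1)*(p^2 + p - 6) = p*(p - 2)*(p + 1)*(p + 3)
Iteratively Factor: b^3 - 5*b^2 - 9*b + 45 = (b - 3)*(b^2 - 2*b - 15) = (b - 3)*(b + 3)*(b - 5)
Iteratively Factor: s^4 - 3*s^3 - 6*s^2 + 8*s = (s)*(s^3 - 3*s^2 - 6*s + 8) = s*(s - 4)*(s^2 + s - 2) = s*(s - 4)*(s - 1)*(s + 2)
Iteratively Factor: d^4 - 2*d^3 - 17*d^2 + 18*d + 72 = (d - 4)*(d^3 + 2*d^2 - 9*d - 18) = (d - 4)*(d + 2)*(d^2 - 9) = (d - 4)*(d - 3)*(d + 2)*(d + 3)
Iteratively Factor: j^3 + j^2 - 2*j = (j)*(j^2 + j - 2) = j*(j - 1)*(j + 2)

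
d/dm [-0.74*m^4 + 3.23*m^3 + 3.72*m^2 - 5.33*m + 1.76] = -2.96*m^3 + 9.69*m^2 + 7.44*m - 5.33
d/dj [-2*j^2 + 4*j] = 4 - 4*j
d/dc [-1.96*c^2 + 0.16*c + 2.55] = 0.16 - 3.92*c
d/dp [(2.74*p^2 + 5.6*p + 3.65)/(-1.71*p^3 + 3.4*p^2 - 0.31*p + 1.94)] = (4.6854*p^4 + 19.152*p^3 - 1.1649*p^2 - 14.1888*p + 11.9955)/(2.9241*p^6 - 11.628*p^5 + 12.6202*p^4 - 8.7428*p^3 + 13.2881*p^2 - 1.2028*p + 3.7636)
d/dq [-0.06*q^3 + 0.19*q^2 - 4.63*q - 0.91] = -0.18*q^2 + 0.38*q - 4.63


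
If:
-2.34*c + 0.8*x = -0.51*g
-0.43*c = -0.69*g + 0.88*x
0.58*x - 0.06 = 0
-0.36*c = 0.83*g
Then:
No Solution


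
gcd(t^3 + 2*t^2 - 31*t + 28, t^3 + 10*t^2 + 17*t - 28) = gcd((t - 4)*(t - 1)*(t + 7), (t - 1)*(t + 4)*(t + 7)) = t^2 + 6*t - 7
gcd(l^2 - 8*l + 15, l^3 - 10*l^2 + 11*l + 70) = l - 5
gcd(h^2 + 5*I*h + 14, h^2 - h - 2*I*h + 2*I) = h - 2*I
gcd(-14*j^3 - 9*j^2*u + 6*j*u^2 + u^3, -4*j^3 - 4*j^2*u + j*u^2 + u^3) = -2*j^2 - j*u + u^2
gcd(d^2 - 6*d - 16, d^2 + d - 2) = d + 2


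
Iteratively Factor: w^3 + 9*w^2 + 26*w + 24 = (w + 4)*(w^2 + 5*w + 6) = (w + 2)*(w + 4)*(w + 3)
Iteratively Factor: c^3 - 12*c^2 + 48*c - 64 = (c - 4)*(c^2 - 8*c + 16) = (c - 4)^2*(c - 4)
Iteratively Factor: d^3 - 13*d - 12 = (d + 3)*(d^2 - 3*d - 4) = (d - 4)*(d + 3)*(d + 1)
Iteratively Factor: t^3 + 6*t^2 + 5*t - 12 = (t + 4)*(t^2 + 2*t - 3) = (t + 3)*(t + 4)*(t - 1)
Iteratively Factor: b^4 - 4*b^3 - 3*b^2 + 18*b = (b - 3)*(b^3 - b^2 - 6*b) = (b - 3)^2*(b^2 + 2*b) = b*(b - 3)^2*(b + 2)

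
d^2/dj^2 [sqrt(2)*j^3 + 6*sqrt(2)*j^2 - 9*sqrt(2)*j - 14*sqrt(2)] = 6*sqrt(2)*(j + 2)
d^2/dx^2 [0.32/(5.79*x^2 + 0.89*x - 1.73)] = (-21.455424*x^2 - 3.297984*x + 0.32*(11.58*x + 0.89)*(23.16*x + 1.78) + 6.410688)/(5.79*x^2 + 0.89*x - 1.73)^3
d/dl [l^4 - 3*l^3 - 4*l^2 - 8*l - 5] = 4*l^3 - 9*l^2 - 8*l - 8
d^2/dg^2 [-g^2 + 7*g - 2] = -2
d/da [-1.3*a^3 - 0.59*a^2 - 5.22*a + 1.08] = -3.9*a^2 - 1.18*a - 5.22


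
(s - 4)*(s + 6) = s^2 + 2*s - 24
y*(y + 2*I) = y^2 + 2*I*y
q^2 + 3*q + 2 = (q + 1)*(q + 2)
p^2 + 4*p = p*(p + 4)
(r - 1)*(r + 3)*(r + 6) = r^3 + 8*r^2 + 9*r - 18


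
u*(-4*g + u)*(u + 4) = -4*g*u^2 - 16*g*u + u^3 + 4*u^2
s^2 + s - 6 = (s - 2)*(s + 3)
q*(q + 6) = q^2 + 6*q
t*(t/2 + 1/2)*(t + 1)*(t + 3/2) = t^4/2 + 7*t^3/4 + 2*t^2 + 3*t/4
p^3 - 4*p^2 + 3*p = p*(p - 3)*(p - 1)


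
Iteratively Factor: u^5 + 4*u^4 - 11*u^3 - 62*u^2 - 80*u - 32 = (u + 2)*(u^4 + 2*u^3 - 15*u^2 - 32*u - 16) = (u + 1)*(u + 2)*(u^3 + u^2 - 16*u - 16) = (u + 1)*(u + 2)*(u + 4)*(u^2 - 3*u - 4) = (u + 1)^2*(u + 2)*(u + 4)*(u - 4)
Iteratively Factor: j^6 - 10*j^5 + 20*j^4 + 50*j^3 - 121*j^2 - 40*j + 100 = (j + 2)*(j^5 - 12*j^4 + 44*j^3 - 38*j^2 - 45*j + 50) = (j - 2)*(j + 2)*(j^4 - 10*j^3 + 24*j^2 + 10*j - 25) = (j - 5)*(j - 2)*(j + 2)*(j^3 - 5*j^2 - j + 5) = (j - 5)*(j - 2)*(j + 1)*(j + 2)*(j^2 - 6*j + 5) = (j - 5)*(j - 2)*(j - 1)*(j + 1)*(j + 2)*(j - 5)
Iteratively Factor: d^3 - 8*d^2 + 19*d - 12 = (d - 4)*(d^2 - 4*d + 3) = (d - 4)*(d - 3)*(d - 1)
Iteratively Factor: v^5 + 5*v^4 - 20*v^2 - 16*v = (v - 2)*(v^4 + 7*v^3 + 14*v^2 + 8*v) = (v - 2)*(v + 1)*(v^3 + 6*v^2 + 8*v) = v*(v - 2)*(v + 1)*(v^2 + 6*v + 8) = v*(v - 2)*(v + 1)*(v + 2)*(v + 4)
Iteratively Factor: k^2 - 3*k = (k - 3)*(k)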